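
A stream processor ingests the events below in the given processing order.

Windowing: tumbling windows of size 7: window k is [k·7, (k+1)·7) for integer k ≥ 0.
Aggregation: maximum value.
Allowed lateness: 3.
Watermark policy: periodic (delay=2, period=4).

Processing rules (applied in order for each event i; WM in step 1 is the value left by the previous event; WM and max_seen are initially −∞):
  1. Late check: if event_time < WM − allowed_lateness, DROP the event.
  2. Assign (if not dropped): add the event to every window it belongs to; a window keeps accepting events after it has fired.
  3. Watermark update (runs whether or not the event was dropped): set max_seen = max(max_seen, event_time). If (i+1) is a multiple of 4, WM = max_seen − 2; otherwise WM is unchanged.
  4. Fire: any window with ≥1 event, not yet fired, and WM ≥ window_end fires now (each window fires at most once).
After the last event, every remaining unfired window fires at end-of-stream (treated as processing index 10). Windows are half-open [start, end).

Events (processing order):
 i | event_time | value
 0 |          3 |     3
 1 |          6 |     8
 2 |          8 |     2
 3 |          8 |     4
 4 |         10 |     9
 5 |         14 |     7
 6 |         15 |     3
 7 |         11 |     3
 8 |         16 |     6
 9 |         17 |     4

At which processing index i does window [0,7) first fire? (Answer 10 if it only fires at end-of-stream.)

i=0 t=3 v=3: → [0,7); WM=−∞
i=1 t=6 v=8: → [0,7); WM=−∞
i=2 t=8 v=2: → [7,14); WM=−∞
i=3 t=8 v=4: → [7,14); WM=6
i=4 t=10 v=9: → [7,14); WM=6
i=5 t=14 v=7: → [14,21); WM=6
i=6 t=15 v=3: → [14,21); WM=6
i=7 t=11 v=3: → [7,14); WM=13; [0,7) fires=8
i=8 t=16 v=6: → [14,21); WM=13
i=9 t=17 v=4: → [14,21); WM=13

7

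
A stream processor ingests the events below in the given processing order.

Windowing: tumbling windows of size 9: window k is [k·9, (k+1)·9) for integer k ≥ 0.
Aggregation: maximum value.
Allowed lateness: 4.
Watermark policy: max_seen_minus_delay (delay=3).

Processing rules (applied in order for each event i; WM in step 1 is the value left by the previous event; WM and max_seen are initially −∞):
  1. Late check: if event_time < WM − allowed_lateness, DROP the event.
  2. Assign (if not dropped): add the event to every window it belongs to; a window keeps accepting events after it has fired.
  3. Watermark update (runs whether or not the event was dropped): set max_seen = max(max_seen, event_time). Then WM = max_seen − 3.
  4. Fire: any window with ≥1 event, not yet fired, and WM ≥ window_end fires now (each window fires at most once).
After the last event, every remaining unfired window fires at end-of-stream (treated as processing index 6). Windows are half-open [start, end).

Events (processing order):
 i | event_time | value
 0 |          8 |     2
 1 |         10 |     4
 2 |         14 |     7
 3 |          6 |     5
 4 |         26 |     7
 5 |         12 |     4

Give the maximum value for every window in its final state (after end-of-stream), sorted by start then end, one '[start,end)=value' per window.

[0,9)=2 [9,18)=7 [18,27)=7

i=0 t=8 v=2: → [0,9); WM=5
i=1 t=10 v=4: → [9,18); WM=7
i=2 t=14 v=7: → [9,18); WM=11; [0,9) fires=2
i=3 t=6 v=5: DROP (t<11-4); WM=11
i=4 t=26 v=7: → [18,27); WM=23; [9,18) fires=7
i=5 t=12 v=4: DROP (t<23-4); WM=23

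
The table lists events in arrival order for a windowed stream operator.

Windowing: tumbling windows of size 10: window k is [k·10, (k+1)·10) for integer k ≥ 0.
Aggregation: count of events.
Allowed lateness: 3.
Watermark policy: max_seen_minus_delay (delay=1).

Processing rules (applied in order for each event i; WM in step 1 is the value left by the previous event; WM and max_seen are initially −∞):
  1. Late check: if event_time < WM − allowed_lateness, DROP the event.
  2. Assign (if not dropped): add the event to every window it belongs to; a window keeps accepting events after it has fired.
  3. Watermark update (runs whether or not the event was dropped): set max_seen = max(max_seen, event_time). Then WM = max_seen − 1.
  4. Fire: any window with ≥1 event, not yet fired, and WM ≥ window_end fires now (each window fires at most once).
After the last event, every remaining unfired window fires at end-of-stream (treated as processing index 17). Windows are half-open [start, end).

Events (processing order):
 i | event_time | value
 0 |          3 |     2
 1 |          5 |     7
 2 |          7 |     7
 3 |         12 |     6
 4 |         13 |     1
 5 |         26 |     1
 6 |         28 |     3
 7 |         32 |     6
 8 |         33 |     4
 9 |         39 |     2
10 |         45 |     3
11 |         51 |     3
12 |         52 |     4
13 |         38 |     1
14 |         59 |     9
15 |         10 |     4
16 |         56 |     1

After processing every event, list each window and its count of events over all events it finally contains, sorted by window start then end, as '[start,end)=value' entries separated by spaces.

i=0 t=3 v=2: → [0,10); WM=2
i=1 t=5 v=7: → [0,10); WM=4
i=2 t=7 v=7: → [0,10); WM=6
i=3 t=12 v=6: → [10,20); WM=11; [0,10) fires=3
i=4 t=13 v=1: → [10,20); WM=12
i=5 t=26 v=1: → [20,30); WM=25; [10,20) fires=2
i=6 t=28 v=3: → [20,30); WM=27
i=7 t=32 v=6: → [30,40); WM=31; [20,30) fires=2
i=8 t=33 v=4: → [30,40); WM=32
i=9 t=39 v=2: → [30,40); WM=38
i=10 t=45 v=3: → [40,50); WM=44; [30,40) fires=3
i=11 t=51 v=3: → [50,60); WM=50; [40,50) fires=1
i=12 t=52 v=4: → [50,60); WM=51
i=13 t=38 v=1: DROP (t<51-3); WM=51
i=14 t=59 v=9: → [50,60); WM=58
i=15 t=10 v=4: DROP (t<58-3); WM=58
i=16 t=56 v=1: → [50,60); WM=58

[0,10)=3 [10,20)=2 [20,30)=2 [30,40)=3 [40,50)=1 [50,60)=4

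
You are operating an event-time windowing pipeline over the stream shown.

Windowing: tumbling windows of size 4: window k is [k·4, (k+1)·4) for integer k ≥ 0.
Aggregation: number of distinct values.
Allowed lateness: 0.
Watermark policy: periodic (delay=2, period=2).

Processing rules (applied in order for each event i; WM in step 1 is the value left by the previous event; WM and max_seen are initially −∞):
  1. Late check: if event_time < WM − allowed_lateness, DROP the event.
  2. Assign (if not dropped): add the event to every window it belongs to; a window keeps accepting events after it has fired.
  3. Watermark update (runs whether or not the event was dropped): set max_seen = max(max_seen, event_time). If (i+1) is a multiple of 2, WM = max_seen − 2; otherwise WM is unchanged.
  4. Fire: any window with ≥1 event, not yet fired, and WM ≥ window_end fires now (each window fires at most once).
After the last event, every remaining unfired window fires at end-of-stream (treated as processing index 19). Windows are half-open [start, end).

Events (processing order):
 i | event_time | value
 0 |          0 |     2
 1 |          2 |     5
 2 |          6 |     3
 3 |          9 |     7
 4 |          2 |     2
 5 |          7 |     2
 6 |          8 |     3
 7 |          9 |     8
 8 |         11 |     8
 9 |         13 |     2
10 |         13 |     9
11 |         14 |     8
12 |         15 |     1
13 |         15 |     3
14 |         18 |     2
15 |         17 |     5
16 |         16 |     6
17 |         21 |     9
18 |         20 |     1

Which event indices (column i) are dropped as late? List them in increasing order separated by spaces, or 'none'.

4

i=0 t=0 v=2: → [0,4); WM=−∞
i=1 t=2 v=5: → [0,4); WM=0
i=2 t=6 v=3: → [4,8); WM=0
i=3 t=9 v=7: → [8,12); WM=7; [0,4) fires=2
i=4 t=2 v=2: DROP (t<7-0); WM=7
i=5 t=7 v=2: → [4,8); WM=7
i=6 t=8 v=3: → [8,12); WM=7
i=7 t=9 v=8: → [8,12); WM=7
i=8 t=11 v=8: → [8,12); WM=7
i=9 t=13 v=2: → [12,16); WM=11; [4,8) fires=2
i=10 t=13 v=9: → [12,16); WM=11
i=11 t=14 v=8: → [12,16); WM=12; [8,12) fires=3
i=12 t=15 v=1: → [12,16); WM=12
i=13 t=15 v=3: → [12,16); WM=13
i=14 t=18 v=2: → [16,20); WM=13
i=15 t=17 v=5: → [16,20); WM=16; [12,16) fires=5
i=16 t=16 v=6: → [16,20); WM=16
i=17 t=21 v=9: → [20,24); WM=19
i=18 t=20 v=1: → [20,24); WM=19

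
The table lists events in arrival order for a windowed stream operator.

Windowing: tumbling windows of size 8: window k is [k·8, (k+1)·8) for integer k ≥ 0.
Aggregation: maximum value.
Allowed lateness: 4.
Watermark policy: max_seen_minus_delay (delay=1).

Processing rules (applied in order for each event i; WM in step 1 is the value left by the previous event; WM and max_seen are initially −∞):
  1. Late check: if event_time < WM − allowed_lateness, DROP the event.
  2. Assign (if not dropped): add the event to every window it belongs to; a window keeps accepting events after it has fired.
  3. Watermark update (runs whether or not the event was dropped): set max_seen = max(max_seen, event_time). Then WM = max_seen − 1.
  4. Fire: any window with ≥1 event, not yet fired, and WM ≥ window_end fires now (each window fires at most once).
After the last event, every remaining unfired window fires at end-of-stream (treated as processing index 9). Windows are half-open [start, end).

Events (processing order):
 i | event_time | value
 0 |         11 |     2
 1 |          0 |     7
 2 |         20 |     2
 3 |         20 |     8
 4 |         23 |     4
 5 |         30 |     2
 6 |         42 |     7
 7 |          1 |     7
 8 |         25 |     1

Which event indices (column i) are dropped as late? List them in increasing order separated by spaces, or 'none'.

1 7 8

i=0 t=11 v=2: → [8,16); WM=10
i=1 t=0 v=7: DROP (t<10-4); WM=10
i=2 t=20 v=2: → [16,24); WM=19; [8,16) fires=2
i=3 t=20 v=8: → [16,24); WM=19
i=4 t=23 v=4: → [16,24); WM=22
i=5 t=30 v=2: → [24,32); WM=29; [16,24) fires=8
i=6 t=42 v=7: → [40,48); WM=41; [24,32) fires=2
i=7 t=1 v=7: DROP (t<41-4); WM=41
i=8 t=25 v=1: DROP (t<41-4); WM=41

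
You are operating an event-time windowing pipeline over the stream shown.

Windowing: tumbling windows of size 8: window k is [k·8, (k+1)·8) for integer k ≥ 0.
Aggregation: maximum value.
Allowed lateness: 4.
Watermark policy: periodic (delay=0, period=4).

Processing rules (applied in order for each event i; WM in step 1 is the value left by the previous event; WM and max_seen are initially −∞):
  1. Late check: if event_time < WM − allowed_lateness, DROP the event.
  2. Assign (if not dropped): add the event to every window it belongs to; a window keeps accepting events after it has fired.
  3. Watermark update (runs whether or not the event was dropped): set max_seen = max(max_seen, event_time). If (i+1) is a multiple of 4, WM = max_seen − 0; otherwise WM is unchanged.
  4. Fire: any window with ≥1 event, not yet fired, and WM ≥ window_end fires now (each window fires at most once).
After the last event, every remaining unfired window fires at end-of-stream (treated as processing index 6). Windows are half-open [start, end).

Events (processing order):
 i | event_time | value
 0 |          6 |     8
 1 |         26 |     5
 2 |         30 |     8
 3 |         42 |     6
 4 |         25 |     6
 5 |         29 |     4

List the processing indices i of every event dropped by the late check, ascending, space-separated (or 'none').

i=0 t=6 v=8: → [0,8); WM=−∞
i=1 t=26 v=5: → [24,32); WM=−∞
i=2 t=30 v=8: → [24,32); WM=−∞
i=3 t=42 v=6: → [40,48); WM=42; [0,8) fires=8 [24,32) fires=8
i=4 t=25 v=6: DROP (t<42-4); WM=42
i=5 t=29 v=4: DROP (t<42-4); WM=42

4 5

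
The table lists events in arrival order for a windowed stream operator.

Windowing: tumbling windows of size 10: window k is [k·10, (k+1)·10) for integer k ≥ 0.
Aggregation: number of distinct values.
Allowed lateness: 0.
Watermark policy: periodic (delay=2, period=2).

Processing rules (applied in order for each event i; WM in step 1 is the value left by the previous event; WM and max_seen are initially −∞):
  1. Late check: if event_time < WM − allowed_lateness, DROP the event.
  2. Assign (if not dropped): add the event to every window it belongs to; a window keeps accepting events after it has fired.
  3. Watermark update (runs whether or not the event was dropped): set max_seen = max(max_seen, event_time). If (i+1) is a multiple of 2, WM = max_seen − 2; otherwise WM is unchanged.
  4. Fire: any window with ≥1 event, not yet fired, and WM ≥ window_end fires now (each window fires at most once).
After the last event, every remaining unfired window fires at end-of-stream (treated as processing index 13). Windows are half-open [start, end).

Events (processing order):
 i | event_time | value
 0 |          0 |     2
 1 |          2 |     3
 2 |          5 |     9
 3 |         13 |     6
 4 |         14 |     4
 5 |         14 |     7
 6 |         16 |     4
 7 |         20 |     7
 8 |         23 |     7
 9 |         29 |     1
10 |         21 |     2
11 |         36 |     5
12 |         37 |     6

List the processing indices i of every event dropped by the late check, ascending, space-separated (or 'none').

i=0 t=0 v=2: → [0,10); WM=−∞
i=1 t=2 v=3: → [0,10); WM=0
i=2 t=5 v=9: → [0,10); WM=0
i=3 t=13 v=6: → [10,20); WM=11; [0,10) fires=3
i=4 t=14 v=4: → [10,20); WM=11
i=5 t=14 v=7: → [10,20); WM=12
i=6 t=16 v=4: → [10,20); WM=12
i=7 t=20 v=7: → [20,30); WM=18
i=8 t=23 v=7: → [20,30); WM=18
i=9 t=29 v=1: → [20,30); WM=27; [10,20) fires=3
i=10 t=21 v=2: DROP (t<27-0); WM=27
i=11 t=36 v=5: → [30,40); WM=34; [20,30) fires=2
i=12 t=37 v=6: → [30,40); WM=34

10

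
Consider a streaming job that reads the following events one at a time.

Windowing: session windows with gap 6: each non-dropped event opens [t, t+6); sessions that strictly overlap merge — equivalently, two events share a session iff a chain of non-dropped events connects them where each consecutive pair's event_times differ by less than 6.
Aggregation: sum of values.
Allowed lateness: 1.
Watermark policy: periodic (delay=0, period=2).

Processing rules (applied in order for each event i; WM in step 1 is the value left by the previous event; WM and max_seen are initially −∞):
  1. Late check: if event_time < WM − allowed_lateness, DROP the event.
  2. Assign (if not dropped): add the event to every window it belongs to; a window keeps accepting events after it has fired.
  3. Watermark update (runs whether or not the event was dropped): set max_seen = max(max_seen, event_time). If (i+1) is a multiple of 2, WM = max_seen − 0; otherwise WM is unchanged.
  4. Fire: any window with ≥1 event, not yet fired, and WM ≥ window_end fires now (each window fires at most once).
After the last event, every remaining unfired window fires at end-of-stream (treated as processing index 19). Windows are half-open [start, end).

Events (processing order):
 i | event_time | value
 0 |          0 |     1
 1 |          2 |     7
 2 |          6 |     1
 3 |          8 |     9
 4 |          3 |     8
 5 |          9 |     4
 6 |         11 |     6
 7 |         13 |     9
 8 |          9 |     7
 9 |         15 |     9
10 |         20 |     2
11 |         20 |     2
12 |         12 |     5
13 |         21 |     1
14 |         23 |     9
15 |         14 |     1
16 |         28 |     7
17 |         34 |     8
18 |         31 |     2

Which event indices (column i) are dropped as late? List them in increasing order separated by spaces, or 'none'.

4 8 12 15 18

i=0 t=0 v=1: → [0,6); WM=−∞
i=1 t=2 v=7: → [0,8); WM=2
i=2 t=6 v=1: → [0,12); WM=2
i=3 t=8 v=9: → [0,14); WM=8
i=4 t=3 v=8: DROP (t<8-1); WM=8
i=5 t=9 v=4: → [0,15); WM=9
i=6 t=11 v=6: → [0,17); WM=9
i=7 t=13 v=9: → [0,19); WM=13
i=8 t=9 v=7: DROP (t<13-1); WM=13
i=9 t=15 v=9: → [0,21); WM=15
i=10 t=20 v=2: → [0,26); WM=15
i=11 t=20 v=2: → [0,26); WM=20
i=12 t=12 v=5: DROP (t<20-1); WM=20
i=13 t=21 v=1: → [0,27); WM=21
i=14 t=23 v=9: → [0,29); WM=21
i=15 t=14 v=1: DROP (t<21-1); WM=23
i=16 t=28 v=7: → [0,34); WM=23
i=17 t=34 v=8: → [34,40); WM=34
i=18 t=31 v=2: DROP (t<34-1); WM=34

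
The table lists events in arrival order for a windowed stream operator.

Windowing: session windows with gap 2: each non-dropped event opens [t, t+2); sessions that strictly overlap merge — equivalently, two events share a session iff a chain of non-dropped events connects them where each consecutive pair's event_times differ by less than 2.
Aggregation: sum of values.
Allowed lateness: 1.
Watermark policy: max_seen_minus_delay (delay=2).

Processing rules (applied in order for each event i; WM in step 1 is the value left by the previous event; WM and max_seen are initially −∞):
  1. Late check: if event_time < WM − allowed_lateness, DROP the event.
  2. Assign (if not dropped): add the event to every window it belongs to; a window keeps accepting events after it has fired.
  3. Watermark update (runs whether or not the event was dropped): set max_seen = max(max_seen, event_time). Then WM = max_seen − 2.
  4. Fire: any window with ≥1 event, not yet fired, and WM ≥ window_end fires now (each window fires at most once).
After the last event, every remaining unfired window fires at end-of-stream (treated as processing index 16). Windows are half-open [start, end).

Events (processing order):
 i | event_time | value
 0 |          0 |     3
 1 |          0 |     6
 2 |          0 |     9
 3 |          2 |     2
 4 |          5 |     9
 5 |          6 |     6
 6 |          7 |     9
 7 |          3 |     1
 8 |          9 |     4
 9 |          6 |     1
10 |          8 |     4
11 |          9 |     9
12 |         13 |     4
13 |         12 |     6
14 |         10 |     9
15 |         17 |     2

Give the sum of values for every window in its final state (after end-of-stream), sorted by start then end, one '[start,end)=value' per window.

[0,2)=18 [2,4)=2 [5,12)=51 [12,15)=10 [17,19)=2

i=0 t=0 v=3: → [0,2); WM=-2
i=1 t=0 v=6: → [0,2); WM=-2
i=2 t=0 v=9: → [0,2); WM=-2
i=3 t=2 v=2: → [2,4); WM=0
i=4 t=5 v=9: → [5,7); WM=3
i=5 t=6 v=6: → [5,8); WM=4
i=6 t=7 v=9: → [5,9); WM=5
i=7 t=3 v=1: DROP (t<5-1); WM=5
i=8 t=9 v=4: → [9,11); WM=7
i=9 t=6 v=1: → [5,9); WM=7
i=10 t=8 v=4: → [5,11); WM=7
i=11 t=9 v=9: → [5,11); WM=7
i=12 t=13 v=4: → [13,15); WM=11
i=13 t=12 v=6: → [12,15); WM=11
i=14 t=10 v=9: → [5,12); WM=11
i=15 t=17 v=2: → [17,19); WM=15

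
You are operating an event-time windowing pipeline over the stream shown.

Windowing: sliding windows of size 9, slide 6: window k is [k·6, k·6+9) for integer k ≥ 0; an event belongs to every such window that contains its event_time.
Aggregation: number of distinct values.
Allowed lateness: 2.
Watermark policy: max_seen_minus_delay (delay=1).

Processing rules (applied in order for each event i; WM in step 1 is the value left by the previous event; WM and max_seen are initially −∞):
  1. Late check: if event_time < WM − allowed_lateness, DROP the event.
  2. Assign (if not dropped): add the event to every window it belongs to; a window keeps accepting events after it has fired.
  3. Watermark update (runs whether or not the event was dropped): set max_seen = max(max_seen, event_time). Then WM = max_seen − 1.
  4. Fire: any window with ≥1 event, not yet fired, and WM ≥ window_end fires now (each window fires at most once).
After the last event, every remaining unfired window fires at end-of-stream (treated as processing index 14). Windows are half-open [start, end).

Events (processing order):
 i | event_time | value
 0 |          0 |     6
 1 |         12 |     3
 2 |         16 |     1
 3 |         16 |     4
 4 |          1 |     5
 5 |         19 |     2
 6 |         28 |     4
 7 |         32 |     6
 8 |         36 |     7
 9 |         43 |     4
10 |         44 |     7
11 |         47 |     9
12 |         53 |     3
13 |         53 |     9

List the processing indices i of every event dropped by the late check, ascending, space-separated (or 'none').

i=0 t=0 v=6: → [0,9); WM=-1
i=1 t=12 v=3: → [12,21),[6,15); WM=11; [0,9) fires=1
i=2 t=16 v=1: → [12,21); WM=15; [6,15) fires=1
i=3 t=16 v=4: → [12,21); WM=15
i=4 t=1 v=5: DROP (t<15-2); WM=15
i=5 t=19 v=2: → [18,27),[12,21); WM=18
i=6 t=28 v=4: → [24,33); WM=27; [12,21) fires=4 [18,27) fires=1
i=7 t=32 v=6: → [30,39),[24,33); WM=31
i=8 t=36 v=7: → [36,45),[30,39); WM=35; [24,33) fires=2
i=9 t=43 v=4: → [42,51),[36,45); WM=42; [30,39) fires=2
i=10 t=44 v=7: → [42,51),[36,45); WM=43
i=11 t=47 v=9: → [42,51); WM=46; [36,45) fires=2
i=12 t=53 v=3: → [48,57); WM=52; [42,51) fires=3
i=13 t=53 v=9: → [48,57); WM=52

4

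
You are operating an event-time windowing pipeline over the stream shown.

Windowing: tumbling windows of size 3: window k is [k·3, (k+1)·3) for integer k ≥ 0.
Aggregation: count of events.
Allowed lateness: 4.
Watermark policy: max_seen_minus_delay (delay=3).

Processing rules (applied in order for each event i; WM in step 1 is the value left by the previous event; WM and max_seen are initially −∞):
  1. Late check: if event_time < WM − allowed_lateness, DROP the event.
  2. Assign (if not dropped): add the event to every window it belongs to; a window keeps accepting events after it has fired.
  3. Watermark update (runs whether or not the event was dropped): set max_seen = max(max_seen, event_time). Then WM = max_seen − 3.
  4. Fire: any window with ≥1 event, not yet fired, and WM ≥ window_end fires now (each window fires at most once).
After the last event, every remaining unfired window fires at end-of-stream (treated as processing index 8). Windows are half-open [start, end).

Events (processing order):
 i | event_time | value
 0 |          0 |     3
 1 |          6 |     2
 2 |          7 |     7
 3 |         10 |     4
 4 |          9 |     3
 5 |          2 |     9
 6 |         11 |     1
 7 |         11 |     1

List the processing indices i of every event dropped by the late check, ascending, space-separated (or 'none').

5

i=0 t=0 v=3: → [0,3); WM=-3
i=1 t=6 v=2: → [6,9); WM=3; [0,3) fires=1
i=2 t=7 v=7: → [6,9); WM=4
i=3 t=10 v=4: → [9,12); WM=7
i=4 t=9 v=3: → [9,12); WM=7
i=5 t=2 v=9: DROP (t<7-4); WM=7
i=6 t=11 v=1: → [9,12); WM=8
i=7 t=11 v=1: → [9,12); WM=8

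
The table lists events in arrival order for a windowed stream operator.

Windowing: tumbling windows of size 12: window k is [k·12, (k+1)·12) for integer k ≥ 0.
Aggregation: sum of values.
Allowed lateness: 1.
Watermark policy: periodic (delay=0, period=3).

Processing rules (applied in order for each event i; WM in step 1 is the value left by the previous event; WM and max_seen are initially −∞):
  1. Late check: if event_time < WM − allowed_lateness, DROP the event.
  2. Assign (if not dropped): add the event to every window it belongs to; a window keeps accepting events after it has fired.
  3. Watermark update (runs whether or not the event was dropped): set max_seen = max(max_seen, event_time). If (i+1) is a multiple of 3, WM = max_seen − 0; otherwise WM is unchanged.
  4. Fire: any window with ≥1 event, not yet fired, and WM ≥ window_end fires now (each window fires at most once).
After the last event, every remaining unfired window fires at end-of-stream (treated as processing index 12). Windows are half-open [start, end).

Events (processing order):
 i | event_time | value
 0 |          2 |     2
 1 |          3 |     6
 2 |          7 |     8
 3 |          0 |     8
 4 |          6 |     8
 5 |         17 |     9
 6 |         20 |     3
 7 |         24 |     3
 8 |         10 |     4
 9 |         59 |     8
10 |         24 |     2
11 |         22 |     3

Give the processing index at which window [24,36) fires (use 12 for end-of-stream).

11

i=0 t=2 v=2: → [0,12); WM=−∞
i=1 t=3 v=6: → [0,12); WM=−∞
i=2 t=7 v=8: → [0,12); WM=7
i=3 t=0 v=8: DROP (t<7-1); WM=7
i=4 t=6 v=8: → [0,12); WM=7
i=5 t=17 v=9: → [12,24); WM=17; [0,12) fires=24
i=6 t=20 v=3: → [12,24); WM=17
i=7 t=24 v=3: → [24,36); WM=17
i=8 t=10 v=4: DROP (t<17-1); WM=24; [12,24) fires=12
i=9 t=59 v=8: → [48,60); WM=24
i=10 t=24 v=2: → [24,36); WM=24
i=11 t=22 v=3: DROP (t<24-1); WM=59; [24,36) fires=5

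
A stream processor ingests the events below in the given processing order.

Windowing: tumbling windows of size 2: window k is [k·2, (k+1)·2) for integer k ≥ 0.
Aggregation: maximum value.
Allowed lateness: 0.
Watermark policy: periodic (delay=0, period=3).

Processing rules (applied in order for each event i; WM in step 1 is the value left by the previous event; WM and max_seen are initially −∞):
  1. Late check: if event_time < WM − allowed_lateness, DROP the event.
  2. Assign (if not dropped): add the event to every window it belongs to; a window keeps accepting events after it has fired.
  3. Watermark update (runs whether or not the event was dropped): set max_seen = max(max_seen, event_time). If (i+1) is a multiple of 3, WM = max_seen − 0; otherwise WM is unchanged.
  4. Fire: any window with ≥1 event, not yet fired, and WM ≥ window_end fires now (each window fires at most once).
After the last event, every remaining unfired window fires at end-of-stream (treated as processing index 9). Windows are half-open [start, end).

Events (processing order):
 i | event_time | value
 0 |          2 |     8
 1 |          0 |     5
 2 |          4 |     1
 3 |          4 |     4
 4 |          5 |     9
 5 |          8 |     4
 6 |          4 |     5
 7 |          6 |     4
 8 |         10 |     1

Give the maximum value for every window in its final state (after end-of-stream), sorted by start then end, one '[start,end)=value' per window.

i=0 t=2 v=8: → [2,4); WM=−∞
i=1 t=0 v=5: → [0,2); WM=−∞
i=2 t=4 v=1: → [4,6); WM=4; [0,2) fires=5 [2,4) fires=8
i=3 t=4 v=4: → [4,6); WM=4
i=4 t=5 v=9: → [4,6); WM=4
i=5 t=8 v=4: → [8,10); WM=8; [4,6) fires=9
i=6 t=4 v=5: DROP (t<8-0); WM=8
i=7 t=6 v=4: DROP (t<8-0); WM=8
i=8 t=10 v=1: → [10,12); WM=10; [8,10) fires=4

[0,2)=5 [2,4)=8 [4,6)=9 [8,10)=4 [10,12)=1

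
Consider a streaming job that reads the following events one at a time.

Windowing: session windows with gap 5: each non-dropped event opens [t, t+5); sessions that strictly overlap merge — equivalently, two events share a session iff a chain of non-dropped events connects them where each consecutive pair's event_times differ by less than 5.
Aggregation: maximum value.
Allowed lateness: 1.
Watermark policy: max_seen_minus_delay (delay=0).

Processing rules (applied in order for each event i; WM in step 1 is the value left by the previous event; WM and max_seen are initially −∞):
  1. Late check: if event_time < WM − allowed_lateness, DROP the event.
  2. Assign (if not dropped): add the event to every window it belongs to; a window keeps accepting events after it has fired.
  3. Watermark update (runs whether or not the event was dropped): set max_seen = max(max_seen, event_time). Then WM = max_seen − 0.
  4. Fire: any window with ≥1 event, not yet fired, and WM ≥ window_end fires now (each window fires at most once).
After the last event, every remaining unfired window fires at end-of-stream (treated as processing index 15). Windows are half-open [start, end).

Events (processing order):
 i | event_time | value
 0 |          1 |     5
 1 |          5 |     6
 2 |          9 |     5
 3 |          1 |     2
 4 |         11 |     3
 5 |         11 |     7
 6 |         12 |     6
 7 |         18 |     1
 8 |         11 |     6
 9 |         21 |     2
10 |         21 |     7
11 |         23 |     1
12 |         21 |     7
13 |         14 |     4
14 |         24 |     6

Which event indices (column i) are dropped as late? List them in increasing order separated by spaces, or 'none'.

i=0 t=1 v=5: → [1,6); WM=1
i=1 t=5 v=6: → [1,10); WM=5
i=2 t=9 v=5: → [1,14); WM=9
i=3 t=1 v=2: DROP (t<9-1); WM=9
i=4 t=11 v=3: → [1,16); WM=11
i=5 t=11 v=7: → [1,16); WM=11
i=6 t=12 v=6: → [1,17); WM=12
i=7 t=18 v=1: → [18,23); WM=18
i=8 t=11 v=6: DROP (t<18-1); WM=18
i=9 t=21 v=2: → [18,26); WM=21
i=10 t=21 v=7: → [18,26); WM=21
i=11 t=23 v=1: → [18,28); WM=23
i=12 t=21 v=7: DROP (t<23-1); WM=23
i=13 t=14 v=4: DROP (t<23-1); WM=23
i=14 t=24 v=6: → [18,29); WM=24

3 8 12 13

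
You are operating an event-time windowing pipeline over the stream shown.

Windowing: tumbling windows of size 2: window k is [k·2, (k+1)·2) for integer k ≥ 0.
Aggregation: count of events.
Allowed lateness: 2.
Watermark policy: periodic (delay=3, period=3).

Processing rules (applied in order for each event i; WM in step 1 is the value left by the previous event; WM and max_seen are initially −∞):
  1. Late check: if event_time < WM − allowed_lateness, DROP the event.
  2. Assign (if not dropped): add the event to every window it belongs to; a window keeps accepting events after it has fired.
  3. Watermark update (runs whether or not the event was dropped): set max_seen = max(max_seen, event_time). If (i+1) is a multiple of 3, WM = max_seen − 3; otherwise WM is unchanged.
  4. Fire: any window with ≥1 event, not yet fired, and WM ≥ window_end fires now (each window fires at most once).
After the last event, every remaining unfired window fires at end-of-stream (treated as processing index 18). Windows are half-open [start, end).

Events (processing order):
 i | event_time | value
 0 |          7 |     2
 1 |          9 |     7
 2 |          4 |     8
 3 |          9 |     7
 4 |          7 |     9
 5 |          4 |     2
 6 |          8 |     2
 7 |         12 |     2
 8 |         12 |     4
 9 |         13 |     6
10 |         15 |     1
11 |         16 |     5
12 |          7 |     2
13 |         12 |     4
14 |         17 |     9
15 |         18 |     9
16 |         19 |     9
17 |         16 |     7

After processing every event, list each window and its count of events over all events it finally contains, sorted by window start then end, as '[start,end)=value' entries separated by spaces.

i=0 t=7 v=2: → [6,8); WM=−∞
i=1 t=9 v=7: → [8,10); WM=−∞
i=2 t=4 v=8: → [4,6); WM=6; [4,6) fires=1
i=3 t=9 v=7: → [8,10); WM=6
i=4 t=7 v=9: → [6,8); WM=6
i=5 t=4 v=2: → [4,6); WM=6
i=6 t=8 v=2: → [8,10); WM=6
i=7 t=12 v=2: → [12,14); WM=6
i=8 t=12 v=4: → [12,14); WM=9; [6,8) fires=2
i=9 t=13 v=6: → [12,14); WM=9
i=10 t=15 v=1: → [14,16); WM=9
i=11 t=16 v=5: → [16,18); WM=13; [8,10) fires=3
i=12 t=7 v=2: DROP (t<13-2); WM=13
i=13 t=12 v=4: → [12,14); WM=13
i=14 t=17 v=9: → [16,18); WM=14; [12,14) fires=4
i=15 t=18 v=9: → [18,20); WM=14
i=16 t=19 v=9: → [18,20); WM=14
i=17 t=16 v=7: → [16,18); WM=16; [14,16) fires=1

[4,6)=2 [6,8)=2 [8,10)=3 [12,14)=4 [14,16)=1 [16,18)=3 [18,20)=2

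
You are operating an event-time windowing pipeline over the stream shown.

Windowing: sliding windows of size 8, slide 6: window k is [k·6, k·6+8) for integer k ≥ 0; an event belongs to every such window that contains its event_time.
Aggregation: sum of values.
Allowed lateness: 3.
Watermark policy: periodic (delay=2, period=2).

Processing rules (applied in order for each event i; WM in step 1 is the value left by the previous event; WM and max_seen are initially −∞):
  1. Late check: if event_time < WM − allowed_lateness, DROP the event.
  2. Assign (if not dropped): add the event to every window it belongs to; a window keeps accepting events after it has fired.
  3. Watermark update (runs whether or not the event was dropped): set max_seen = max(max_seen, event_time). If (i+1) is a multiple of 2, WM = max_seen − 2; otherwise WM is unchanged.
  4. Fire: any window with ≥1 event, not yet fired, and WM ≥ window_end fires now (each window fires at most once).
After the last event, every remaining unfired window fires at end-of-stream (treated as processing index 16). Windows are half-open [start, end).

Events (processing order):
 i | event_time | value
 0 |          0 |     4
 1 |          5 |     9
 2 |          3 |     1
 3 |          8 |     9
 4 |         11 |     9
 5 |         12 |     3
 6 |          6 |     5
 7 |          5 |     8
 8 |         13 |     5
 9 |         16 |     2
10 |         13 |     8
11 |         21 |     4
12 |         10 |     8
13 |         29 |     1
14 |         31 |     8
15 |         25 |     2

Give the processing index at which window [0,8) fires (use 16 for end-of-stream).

i=0 t=0 v=4: → [0,8); WM=−∞
i=1 t=5 v=9: → [0,8); WM=3
i=2 t=3 v=1: → [0,8); WM=3
i=3 t=8 v=9: → [6,14); WM=6
i=4 t=11 v=9: → [6,14); WM=6
i=5 t=12 v=3: → [12,20),[6,14); WM=10; [0,8) fires=14
i=6 t=6 v=5: DROP (t<10-3); WM=10
i=7 t=5 v=8: DROP (t<10-3); WM=10
i=8 t=13 v=5: → [12,20),[6,14); WM=10
i=9 t=16 v=2: → [12,20); WM=14; [6,14) fires=26
i=10 t=13 v=8: → [12,20),[6,14); WM=14
i=11 t=21 v=4: → [18,26); WM=19
i=12 t=10 v=8: DROP (t<19-3); WM=19
i=13 t=29 v=1: → [24,32); WM=27; [12,20) fires=18 [18,26) fires=4
i=14 t=31 v=8: → [30,38),[24,32); WM=27
i=15 t=25 v=2: → [24,32),[18,26); WM=29

5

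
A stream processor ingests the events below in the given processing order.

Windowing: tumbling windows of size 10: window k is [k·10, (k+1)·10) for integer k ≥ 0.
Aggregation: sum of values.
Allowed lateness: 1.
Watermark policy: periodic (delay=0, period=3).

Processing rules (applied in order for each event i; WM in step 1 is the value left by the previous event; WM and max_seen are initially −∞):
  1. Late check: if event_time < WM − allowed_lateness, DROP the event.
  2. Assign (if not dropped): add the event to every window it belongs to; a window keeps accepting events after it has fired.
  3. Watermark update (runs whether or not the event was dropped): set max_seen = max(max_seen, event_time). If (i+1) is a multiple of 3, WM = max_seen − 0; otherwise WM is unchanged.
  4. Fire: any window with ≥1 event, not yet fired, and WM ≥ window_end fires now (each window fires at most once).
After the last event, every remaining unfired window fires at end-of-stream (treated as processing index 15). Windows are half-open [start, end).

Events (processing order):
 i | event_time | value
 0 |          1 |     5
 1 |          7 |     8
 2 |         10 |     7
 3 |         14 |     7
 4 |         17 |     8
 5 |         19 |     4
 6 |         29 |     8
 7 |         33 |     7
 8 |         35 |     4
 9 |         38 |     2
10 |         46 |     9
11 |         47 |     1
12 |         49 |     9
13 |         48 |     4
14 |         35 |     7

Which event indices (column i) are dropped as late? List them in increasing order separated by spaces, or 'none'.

14

i=0 t=1 v=5: → [0,10); WM=−∞
i=1 t=7 v=8: → [0,10); WM=−∞
i=2 t=10 v=7: → [10,20); WM=10; [0,10) fires=13
i=3 t=14 v=7: → [10,20); WM=10
i=4 t=17 v=8: → [10,20); WM=10
i=5 t=19 v=4: → [10,20); WM=19
i=6 t=29 v=8: → [20,30); WM=19
i=7 t=33 v=7: → [30,40); WM=19
i=8 t=35 v=4: → [30,40); WM=35; [10,20) fires=26 [20,30) fires=8
i=9 t=38 v=2: → [30,40); WM=35
i=10 t=46 v=9: → [40,50); WM=35
i=11 t=47 v=1: → [40,50); WM=47; [30,40) fires=13
i=12 t=49 v=9: → [40,50); WM=47
i=13 t=48 v=4: → [40,50); WM=47
i=14 t=35 v=7: DROP (t<47-1); WM=49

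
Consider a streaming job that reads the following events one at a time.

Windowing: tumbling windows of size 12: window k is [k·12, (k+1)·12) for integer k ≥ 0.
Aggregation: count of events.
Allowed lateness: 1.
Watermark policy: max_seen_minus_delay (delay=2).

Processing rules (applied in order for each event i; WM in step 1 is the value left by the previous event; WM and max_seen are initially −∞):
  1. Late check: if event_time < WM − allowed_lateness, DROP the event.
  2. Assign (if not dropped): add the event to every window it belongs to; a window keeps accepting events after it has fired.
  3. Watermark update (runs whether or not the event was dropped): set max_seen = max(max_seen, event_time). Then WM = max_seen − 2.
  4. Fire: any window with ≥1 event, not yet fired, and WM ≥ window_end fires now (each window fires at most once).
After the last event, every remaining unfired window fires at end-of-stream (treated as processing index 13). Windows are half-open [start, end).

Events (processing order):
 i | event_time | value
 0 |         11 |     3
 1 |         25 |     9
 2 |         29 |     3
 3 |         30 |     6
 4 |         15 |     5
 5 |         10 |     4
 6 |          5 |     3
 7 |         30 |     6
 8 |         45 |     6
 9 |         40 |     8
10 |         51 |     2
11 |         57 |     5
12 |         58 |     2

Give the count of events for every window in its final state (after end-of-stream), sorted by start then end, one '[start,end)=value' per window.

i=0 t=11 v=3: → [0,12); WM=9
i=1 t=25 v=9: → [24,36); WM=23; [0,12) fires=1
i=2 t=29 v=3: → [24,36); WM=27
i=3 t=30 v=6: → [24,36); WM=28
i=4 t=15 v=5: DROP (t<28-1); WM=28
i=5 t=10 v=4: DROP (t<28-1); WM=28
i=6 t=5 v=3: DROP (t<28-1); WM=28
i=7 t=30 v=6: → [24,36); WM=28
i=8 t=45 v=6: → [36,48); WM=43; [24,36) fires=4
i=9 t=40 v=8: DROP (t<43-1); WM=43
i=10 t=51 v=2: → [48,60); WM=49; [36,48) fires=1
i=11 t=57 v=5: → [48,60); WM=55
i=12 t=58 v=2: → [48,60); WM=56

[0,12)=1 [24,36)=4 [36,48)=1 [48,60)=3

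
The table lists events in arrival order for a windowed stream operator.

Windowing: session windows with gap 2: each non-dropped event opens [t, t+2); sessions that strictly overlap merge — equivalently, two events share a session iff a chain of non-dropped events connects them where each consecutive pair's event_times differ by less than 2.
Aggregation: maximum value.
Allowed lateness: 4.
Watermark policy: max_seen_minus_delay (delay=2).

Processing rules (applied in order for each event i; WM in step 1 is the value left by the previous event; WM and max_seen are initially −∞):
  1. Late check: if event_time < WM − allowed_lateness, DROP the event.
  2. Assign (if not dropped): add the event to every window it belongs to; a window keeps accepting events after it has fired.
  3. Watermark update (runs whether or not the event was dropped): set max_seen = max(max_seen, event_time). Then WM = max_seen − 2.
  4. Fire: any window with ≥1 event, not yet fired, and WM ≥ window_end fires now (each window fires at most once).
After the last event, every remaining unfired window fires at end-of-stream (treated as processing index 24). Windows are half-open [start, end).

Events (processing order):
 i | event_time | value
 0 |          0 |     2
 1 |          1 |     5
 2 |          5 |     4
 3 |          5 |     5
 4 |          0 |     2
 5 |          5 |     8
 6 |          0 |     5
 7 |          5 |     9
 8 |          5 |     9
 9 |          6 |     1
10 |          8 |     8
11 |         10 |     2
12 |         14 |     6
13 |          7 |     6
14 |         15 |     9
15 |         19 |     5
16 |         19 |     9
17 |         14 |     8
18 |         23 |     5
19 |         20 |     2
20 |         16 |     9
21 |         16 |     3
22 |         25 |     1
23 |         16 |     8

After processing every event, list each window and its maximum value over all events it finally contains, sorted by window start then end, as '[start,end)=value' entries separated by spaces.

i=0 t=0 v=2: → [0,2); WM=-2
i=1 t=1 v=5: → [0,3); WM=-1
i=2 t=5 v=4: → [5,7); WM=3
i=3 t=5 v=5: → [5,7); WM=3
i=4 t=0 v=2: → [0,3); WM=3
i=5 t=5 v=8: → [5,7); WM=3
i=6 t=0 v=5: → [0,3); WM=3
i=7 t=5 v=9: → [5,7); WM=3
i=8 t=5 v=9: → [5,7); WM=3
i=9 t=6 v=1: → [5,8); WM=4
i=10 t=8 v=8: → [8,10); WM=6
i=11 t=10 v=2: → [10,12); WM=8
i=12 t=14 v=6: → [14,16); WM=12
i=13 t=7 v=6: DROP (t<12-4); WM=12
i=14 t=15 v=9: → [14,17); WM=13
i=15 t=19 v=5: → [19,21); WM=17
i=16 t=19 v=9: → [19,21); WM=17
i=17 t=14 v=8: → [14,17); WM=17
i=18 t=23 v=5: → [23,25); WM=21
i=19 t=20 v=2: → [19,22); WM=21
i=20 t=16 v=9: DROP (t<21-4); WM=21
i=21 t=16 v=3: DROP (t<21-4); WM=21
i=22 t=25 v=1: → [25,27); WM=23
i=23 t=16 v=8: DROP (t<23-4); WM=23

[0,3)=5 [5,8)=9 [8,10)=8 [10,12)=2 [14,17)=9 [19,22)=9 [23,25)=5 [25,27)=1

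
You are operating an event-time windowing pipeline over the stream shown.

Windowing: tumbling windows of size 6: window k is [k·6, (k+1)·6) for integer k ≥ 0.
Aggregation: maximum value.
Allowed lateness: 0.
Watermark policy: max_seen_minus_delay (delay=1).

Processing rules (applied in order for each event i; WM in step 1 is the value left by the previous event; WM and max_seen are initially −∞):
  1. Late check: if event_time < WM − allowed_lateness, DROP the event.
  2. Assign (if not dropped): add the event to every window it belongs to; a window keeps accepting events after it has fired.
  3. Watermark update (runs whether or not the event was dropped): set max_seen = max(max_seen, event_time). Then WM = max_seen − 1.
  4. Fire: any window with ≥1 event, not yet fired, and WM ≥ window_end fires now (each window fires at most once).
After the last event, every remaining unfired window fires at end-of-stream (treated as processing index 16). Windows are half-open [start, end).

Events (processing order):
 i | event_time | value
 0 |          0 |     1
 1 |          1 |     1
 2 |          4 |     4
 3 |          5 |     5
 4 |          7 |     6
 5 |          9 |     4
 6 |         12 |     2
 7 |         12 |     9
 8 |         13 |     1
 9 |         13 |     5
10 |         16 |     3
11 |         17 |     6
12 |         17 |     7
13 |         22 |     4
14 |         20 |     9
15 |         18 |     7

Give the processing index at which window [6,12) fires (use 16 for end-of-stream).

8

i=0 t=0 v=1: → [0,6); WM=-1
i=1 t=1 v=1: → [0,6); WM=0
i=2 t=4 v=4: → [0,6); WM=3
i=3 t=5 v=5: → [0,6); WM=4
i=4 t=7 v=6: → [6,12); WM=6; [0,6) fires=5
i=5 t=9 v=4: → [6,12); WM=8
i=6 t=12 v=2: → [12,18); WM=11
i=7 t=12 v=9: → [12,18); WM=11
i=8 t=13 v=1: → [12,18); WM=12; [6,12) fires=6
i=9 t=13 v=5: → [12,18); WM=12
i=10 t=16 v=3: → [12,18); WM=15
i=11 t=17 v=6: → [12,18); WM=16
i=12 t=17 v=7: → [12,18); WM=16
i=13 t=22 v=4: → [18,24); WM=21; [12,18) fires=9
i=14 t=20 v=9: DROP (t<21-0); WM=21
i=15 t=18 v=7: DROP (t<21-0); WM=21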